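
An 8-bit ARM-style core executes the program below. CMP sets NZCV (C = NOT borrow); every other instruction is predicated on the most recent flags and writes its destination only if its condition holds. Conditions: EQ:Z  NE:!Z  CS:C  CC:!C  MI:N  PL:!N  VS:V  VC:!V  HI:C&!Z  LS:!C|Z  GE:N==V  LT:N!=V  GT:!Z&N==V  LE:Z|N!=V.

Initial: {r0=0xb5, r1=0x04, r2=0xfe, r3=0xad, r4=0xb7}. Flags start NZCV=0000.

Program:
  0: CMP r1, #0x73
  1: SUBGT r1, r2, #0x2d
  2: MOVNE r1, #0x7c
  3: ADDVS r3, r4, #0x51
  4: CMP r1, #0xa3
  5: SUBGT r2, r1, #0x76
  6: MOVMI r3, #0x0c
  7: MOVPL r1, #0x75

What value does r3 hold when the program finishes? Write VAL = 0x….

0: ✓ CMP  NZCV=1000
1: · SUBGT
2: ✓ MOVNE  r1←0x7c
3: · ADDVS
4: ✓ CMP  NZCV=1001
5: ✓ SUBGT  r2←0x06
6: ✓ MOVMI  r3←0x0c
7: · MOVPL

VAL = 0x0c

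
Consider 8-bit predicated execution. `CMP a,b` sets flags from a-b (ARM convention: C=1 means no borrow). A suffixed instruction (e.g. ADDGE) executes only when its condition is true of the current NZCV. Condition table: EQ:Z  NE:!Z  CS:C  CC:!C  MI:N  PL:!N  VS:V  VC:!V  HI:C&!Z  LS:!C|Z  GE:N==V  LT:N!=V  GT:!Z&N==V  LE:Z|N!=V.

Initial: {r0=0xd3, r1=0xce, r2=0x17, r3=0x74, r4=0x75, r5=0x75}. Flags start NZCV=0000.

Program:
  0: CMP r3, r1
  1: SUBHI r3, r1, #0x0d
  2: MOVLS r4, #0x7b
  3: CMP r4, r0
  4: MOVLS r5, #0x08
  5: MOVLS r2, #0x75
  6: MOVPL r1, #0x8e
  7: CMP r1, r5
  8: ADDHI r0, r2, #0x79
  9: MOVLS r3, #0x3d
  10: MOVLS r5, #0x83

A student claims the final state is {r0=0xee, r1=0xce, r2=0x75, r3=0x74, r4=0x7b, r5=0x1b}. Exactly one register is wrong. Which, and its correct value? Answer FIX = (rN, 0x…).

FIX = (r5, 0x08)

0: ✓ CMP  NZCV=1001
1: · SUBHI
2: ✓ MOVLS  r4←0x7b
3: ✓ CMP  NZCV=1001
4: ✓ MOVLS  r5←0x08
5: ✓ MOVLS  r2←0x75
6: · MOVPL
7: ✓ CMP  NZCV=1010
8: ✓ ADDHI  r0←0xee
9: · MOVLS
10: · MOVLS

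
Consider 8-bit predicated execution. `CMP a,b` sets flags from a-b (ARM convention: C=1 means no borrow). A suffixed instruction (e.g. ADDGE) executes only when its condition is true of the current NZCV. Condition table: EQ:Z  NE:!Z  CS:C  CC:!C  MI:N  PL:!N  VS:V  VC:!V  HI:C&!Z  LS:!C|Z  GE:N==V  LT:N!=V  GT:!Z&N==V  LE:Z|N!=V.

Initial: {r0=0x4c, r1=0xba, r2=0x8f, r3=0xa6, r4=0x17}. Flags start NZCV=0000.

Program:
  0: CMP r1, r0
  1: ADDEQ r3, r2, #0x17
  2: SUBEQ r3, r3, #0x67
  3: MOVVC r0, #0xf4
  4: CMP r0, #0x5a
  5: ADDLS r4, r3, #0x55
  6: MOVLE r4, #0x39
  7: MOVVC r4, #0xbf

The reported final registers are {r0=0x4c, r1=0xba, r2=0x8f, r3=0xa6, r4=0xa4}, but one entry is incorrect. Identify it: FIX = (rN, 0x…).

FIX = (r4, 0xbf)

[0] flags=0011 → (cmp)
[1] flags=0011 EQ?F → skip
[2] flags=0011 EQ?F → skip
[3] flags=0011 VC?F → skip
[4] flags=1000 → (cmp)
[5] flags=1000 LS?T → r4=0xfb
[6] flags=1000 LE?T → r4=0x39
[7] flags=1000 VC?T → r4=0xbf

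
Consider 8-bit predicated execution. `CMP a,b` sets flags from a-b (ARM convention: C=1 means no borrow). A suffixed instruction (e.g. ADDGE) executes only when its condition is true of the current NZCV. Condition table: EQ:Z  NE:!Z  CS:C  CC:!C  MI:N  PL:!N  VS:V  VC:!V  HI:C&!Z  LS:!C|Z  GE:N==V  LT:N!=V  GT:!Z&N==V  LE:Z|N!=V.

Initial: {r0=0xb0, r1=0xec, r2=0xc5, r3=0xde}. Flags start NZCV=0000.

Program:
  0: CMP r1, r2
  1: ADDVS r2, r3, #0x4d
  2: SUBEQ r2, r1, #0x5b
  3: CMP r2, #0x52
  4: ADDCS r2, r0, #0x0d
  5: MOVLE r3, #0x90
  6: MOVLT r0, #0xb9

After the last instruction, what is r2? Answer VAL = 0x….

VAL = 0xbd

0: ✓ CMP  NZCV=0010
1: · ADDVS
2: · SUBEQ
3: ✓ CMP  NZCV=0011
4: ✓ ADDCS  r2←0xbd
5: ✓ MOVLE  r3←0x90
6: ✓ MOVLT  r0←0xb9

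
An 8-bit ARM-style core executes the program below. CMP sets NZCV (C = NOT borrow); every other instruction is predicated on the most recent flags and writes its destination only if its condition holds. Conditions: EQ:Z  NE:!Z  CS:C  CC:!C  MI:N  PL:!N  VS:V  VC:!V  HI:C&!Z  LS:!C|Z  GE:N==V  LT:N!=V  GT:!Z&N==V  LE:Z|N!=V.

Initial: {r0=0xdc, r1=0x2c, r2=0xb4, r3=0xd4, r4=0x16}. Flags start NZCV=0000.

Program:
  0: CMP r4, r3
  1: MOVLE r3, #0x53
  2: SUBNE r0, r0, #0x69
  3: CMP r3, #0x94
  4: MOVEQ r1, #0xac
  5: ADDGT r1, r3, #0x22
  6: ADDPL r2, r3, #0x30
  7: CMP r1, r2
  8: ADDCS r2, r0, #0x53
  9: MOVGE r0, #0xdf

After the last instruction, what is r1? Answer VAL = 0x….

0: ✓ CMP  NZCV=0000
1: · MOVLE
2: ✓ SUBNE  r0←0x73
3: ✓ CMP  NZCV=0010
4: · MOVEQ
5: ✓ ADDGT  r1←0xf6
6: ✓ ADDPL  r2←0x04
7: ✓ CMP  NZCV=1010
8: ✓ ADDCS  r2←0xc6
9: · MOVGE

VAL = 0xf6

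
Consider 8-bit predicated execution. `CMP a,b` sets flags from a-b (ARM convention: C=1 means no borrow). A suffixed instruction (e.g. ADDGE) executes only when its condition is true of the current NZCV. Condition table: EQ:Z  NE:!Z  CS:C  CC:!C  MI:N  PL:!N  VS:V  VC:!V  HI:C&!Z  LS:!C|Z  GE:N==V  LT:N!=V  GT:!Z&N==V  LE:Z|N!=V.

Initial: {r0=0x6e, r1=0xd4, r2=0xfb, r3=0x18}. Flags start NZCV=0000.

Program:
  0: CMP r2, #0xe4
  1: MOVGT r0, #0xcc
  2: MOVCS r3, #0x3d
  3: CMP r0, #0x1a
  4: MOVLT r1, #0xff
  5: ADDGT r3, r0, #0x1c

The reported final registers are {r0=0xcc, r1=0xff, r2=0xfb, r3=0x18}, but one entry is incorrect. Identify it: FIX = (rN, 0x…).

FIX = (r3, 0x3d)

0: ✓ CMP  NZCV=0010
1: ✓ MOVGT  r0←0xcc
2: ✓ MOVCS  r3←0x3d
3: ✓ CMP  NZCV=1010
4: ✓ MOVLT  r1←0xff
5: · ADDGT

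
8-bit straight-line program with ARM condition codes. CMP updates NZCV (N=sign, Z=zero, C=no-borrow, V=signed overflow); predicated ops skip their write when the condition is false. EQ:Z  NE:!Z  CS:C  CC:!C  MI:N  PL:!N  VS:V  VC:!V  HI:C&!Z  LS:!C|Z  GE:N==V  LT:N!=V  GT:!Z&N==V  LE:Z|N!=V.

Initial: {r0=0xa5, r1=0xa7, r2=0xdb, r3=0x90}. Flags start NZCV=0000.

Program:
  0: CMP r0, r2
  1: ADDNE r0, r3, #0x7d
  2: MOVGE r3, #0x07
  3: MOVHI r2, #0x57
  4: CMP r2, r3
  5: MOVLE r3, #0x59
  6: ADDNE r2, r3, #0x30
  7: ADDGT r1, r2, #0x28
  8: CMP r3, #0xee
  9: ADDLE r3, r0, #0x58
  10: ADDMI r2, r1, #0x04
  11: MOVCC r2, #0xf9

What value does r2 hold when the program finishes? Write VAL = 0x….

0: ✓ CMP  NZCV=1000
1: ✓ ADDNE  r0←0x0d
2: · MOVGE
3: · MOVHI
4: ✓ CMP  NZCV=0010
5: · MOVLE
6: ✓ ADDNE  r2←0xc0
7: ✓ ADDGT  r1←0xe8
8: ✓ CMP  NZCV=1000
9: ✓ ADDLE  r3←0x65
10: ✓ ADDMI  r2←0xec
11: ✓ MOVCC  r2←0xf9

VAL = 0xf9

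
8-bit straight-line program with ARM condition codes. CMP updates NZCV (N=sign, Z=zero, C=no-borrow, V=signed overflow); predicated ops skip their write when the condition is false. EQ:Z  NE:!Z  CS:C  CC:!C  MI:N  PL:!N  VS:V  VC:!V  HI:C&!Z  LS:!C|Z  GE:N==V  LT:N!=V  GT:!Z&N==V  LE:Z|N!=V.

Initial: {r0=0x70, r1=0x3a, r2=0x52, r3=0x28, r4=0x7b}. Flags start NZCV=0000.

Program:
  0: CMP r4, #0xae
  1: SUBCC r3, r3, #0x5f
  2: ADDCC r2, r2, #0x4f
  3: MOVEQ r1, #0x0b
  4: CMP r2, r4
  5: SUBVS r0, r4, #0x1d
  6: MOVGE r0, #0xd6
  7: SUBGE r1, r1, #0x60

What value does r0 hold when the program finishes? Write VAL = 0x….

VAL = 0x5e

[0] flags=1001 → (cmp)
[1] flags=1001 CC?T → r3=0xc9
[2] flags=1001 CC?T → r2=0xa1
[3] flags=1001 EQ?F → skip
[4] flags=0011 → (cmp)
[5] flags=0011 VS?T → r0=0x5e
[6] flags=0011 GE?F → skip
[7] flags=0011 GE?F → skip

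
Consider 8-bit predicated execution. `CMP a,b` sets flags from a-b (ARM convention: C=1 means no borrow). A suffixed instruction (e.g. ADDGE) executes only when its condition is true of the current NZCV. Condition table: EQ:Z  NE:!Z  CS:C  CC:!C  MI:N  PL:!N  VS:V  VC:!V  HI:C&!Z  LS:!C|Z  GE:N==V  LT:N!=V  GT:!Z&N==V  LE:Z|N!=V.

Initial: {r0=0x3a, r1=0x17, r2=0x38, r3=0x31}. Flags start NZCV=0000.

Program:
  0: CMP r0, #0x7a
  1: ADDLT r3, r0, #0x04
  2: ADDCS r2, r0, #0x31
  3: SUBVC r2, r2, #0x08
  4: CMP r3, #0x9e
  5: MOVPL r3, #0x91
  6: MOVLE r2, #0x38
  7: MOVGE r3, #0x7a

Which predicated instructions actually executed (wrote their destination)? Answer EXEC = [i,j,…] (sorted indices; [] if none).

0: ✓ CMP  NZCV=1000
1: ✓ ADDLT  r3←0x3e
2: · ADDCS
3: ✓ SUBVC  r2←0x30
4: ✓ CMP  NZCV=1001
5: · MOVPL
6: · MOVLE
7: ✓ MOVGE  r3←0x7a

EXEC = [1,3,7]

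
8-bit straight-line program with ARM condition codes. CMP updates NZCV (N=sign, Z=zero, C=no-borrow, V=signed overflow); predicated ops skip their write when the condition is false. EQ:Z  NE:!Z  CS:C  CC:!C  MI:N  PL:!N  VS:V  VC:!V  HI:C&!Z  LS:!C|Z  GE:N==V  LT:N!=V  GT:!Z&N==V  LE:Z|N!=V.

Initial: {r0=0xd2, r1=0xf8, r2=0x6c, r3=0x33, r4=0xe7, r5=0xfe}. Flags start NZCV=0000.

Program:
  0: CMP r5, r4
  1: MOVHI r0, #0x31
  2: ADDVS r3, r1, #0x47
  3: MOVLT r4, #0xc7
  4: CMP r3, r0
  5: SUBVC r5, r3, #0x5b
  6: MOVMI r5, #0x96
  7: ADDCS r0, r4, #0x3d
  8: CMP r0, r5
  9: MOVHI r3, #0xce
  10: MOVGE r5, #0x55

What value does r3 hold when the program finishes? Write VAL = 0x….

VAL = 0x33

0: ✓ CMP  NZCV=0010
1: ✓ MOVHI  r0←0x31
2: · ADDVS
3: · MOVLT
4: ✓ CMP  NZCV=0010
5: ✓ SUBVC  r5←0xd8
6: · MOVMI
7: ✓ ADDCS  r0←0x24
8: ✓ CMP  NZCV=0000
9: · MOVHI
10: ✓ MOVGE  r5←0x55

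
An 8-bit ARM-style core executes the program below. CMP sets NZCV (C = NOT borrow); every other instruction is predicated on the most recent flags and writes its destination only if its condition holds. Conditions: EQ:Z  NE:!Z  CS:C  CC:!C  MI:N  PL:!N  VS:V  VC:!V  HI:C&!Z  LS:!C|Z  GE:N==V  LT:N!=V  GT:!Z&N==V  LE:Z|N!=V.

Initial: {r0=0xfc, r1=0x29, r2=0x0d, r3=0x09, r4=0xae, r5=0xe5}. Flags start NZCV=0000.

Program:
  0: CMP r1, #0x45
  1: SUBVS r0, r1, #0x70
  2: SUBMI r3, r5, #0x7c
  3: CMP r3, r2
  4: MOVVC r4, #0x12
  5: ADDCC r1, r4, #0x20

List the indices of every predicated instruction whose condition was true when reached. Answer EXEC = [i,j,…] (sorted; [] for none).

EXEC = [2,4]

0: ✓ CMP  NZCV=1000
1: · SUBVS
2: ✓ SUBMI  r3←0x69
3: ✓ CMP  NZCV=0010
4: ✓ MOVVC  r4←0x12
5: · ADDCC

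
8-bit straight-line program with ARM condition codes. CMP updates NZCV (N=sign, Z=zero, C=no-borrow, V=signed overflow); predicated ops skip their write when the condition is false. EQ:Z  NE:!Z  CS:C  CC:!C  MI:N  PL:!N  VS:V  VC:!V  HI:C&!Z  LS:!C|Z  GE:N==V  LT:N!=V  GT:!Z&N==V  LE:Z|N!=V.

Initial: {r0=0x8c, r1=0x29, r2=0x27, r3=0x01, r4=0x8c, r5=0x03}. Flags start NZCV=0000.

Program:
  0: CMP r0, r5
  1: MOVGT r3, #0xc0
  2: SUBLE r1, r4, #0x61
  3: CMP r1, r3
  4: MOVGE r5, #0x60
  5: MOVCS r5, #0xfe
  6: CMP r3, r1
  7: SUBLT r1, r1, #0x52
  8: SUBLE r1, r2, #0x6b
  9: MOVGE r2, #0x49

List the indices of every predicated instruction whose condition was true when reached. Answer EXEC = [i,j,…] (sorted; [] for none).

0: ✓ CMP  NZCV=1010
1: · MOVGT
2: ✓ SUBLE  r1←0x2b
3: ✓ CMP  NZCV=0010
4: ✓ MOVGE  r5←0x60
5: ✓ MOVCS  r5←0xfe
6: ✓ CMP  NZCV=1000
7: ✓ SUBLT  r1←0xd9
8: ✓ SUBLE  r1←0xbc
9: · MOVGE

EXEC = [2,4,5,7,8]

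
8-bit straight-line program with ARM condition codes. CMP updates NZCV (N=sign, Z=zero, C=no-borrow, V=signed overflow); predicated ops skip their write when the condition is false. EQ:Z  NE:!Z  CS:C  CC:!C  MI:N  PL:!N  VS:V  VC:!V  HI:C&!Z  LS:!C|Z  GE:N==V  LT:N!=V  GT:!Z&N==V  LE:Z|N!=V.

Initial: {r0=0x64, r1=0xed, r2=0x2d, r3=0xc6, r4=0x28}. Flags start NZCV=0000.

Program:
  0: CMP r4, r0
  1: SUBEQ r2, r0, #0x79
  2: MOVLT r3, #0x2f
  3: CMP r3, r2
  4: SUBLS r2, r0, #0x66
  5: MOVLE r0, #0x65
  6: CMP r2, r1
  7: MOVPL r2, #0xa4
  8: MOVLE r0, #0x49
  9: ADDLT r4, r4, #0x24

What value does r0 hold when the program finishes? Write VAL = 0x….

[0] flags=1000 → (cmp)
[1] flags=1000 EQ?F → skip
[2] flags=1000 LT?T → r3=0x2f
[3] flags=0010 → (cmp)
[4] flags=0010 LS?F → skip
[5] flags=0010 LE?F → skip
[6] flags=0000 → (cmp)
[7] flags=0000 PL?T → r2=0xa4
[8] flags=0000 LE?F → skip
[9] flags=0000 LT?F → skip

VAL = 0x64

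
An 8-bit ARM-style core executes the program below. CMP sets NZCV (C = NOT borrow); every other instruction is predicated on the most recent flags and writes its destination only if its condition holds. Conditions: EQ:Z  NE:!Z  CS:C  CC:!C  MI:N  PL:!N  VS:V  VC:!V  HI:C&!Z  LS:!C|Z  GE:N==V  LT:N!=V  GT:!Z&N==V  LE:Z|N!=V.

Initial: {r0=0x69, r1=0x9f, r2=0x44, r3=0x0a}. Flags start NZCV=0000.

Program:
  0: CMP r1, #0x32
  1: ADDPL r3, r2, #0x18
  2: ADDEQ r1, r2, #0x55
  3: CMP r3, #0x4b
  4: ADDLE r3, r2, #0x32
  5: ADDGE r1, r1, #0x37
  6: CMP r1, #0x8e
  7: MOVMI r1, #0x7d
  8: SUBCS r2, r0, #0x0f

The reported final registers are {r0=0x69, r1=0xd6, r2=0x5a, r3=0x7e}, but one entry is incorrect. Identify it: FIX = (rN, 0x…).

FIX = (r3, 0x5c)

[0] flags=0011 → (cmp)
[1] flags=0011 PL?T → r3=0x5c
[2] flags=0011 EQ?F → skip
[3] flags=0010 → (cmp)
[4] flags=0010 LE?F → skip
[5] flags=0010 GE?T → r1=0xd6
[6] flags=0010 → (cmp)
[7] flags=0010 MI?F → skip
[8] flags=0010 CS?T → r2=0x5a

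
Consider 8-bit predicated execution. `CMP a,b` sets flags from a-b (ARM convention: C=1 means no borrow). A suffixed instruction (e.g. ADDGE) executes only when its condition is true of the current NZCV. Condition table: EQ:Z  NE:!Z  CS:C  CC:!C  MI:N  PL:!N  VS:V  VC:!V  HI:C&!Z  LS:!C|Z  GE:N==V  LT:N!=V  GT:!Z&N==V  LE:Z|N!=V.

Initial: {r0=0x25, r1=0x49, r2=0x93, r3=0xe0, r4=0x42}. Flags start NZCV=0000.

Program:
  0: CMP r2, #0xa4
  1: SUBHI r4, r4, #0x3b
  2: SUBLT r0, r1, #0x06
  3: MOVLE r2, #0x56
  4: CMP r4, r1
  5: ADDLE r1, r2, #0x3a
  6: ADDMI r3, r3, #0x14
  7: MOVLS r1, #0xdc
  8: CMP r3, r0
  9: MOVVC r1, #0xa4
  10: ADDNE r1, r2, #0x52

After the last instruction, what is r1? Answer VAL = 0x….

[0] flags=1000 → (cmp)
[1] flags=1000 HI?F → skip
[2] flags=1000 LT?T → r0=0x43
[3] flags=1000 LE?T → r2=0x56
[4] flags=1000 → (cmp)
[5] flags=1000 LE?T → r1=0x90
[6] flags=1000 MI?T → r3=0xf4
[7] flags=1000 LS?T → r1=0xdc
[8] flags=1010 → (cmp)
[9] flags=1010 VC?T → r1=0xa4
[10] flags=1010 NE?T → r1=0xa8

VAL = 0xa8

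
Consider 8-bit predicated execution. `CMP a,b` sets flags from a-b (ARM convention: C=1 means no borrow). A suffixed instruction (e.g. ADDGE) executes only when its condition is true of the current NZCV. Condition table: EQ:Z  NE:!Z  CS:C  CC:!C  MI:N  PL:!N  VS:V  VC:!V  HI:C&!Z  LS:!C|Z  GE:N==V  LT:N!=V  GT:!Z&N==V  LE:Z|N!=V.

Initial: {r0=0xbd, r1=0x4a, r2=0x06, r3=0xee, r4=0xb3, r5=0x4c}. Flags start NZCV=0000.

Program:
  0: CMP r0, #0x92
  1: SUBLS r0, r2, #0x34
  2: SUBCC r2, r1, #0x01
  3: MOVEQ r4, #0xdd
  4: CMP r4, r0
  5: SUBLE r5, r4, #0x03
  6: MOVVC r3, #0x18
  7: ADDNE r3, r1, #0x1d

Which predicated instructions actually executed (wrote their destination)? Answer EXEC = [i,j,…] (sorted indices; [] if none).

EXEC = [5,6,7]

0: ✓ CMP  NZCV=0010
1: · SUBLS
2: · SUBCC
3: · MOVEQ
4: ✓ CMP  NZCV=1000
5: ✓ SUBLE  r5←0xb0
6: ✓ MOVVC  r3←0x18
7: ✓ ADDNE  r3←0x67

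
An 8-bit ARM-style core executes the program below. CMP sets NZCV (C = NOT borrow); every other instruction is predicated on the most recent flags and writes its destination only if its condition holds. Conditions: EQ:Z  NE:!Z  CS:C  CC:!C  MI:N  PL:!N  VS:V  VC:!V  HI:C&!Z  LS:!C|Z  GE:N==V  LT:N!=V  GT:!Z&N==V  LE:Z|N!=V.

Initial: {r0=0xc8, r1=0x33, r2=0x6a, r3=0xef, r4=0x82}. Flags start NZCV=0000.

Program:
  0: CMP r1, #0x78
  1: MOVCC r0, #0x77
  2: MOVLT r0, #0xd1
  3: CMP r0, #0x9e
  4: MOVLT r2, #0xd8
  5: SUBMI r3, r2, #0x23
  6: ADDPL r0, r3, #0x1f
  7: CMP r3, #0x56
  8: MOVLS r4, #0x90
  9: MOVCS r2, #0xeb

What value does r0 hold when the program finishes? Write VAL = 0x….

[0] flags=1000 → (cmp)
[1] flags=1000 CC?T → r0=0x77
[2] flags=1000 LT?T → r0=0xd1
[3] flags=0010 → (cmp)
[4] flags=0010 LT?F → skip
[5] flags=0010 MI?F → skip
[6] flags=0010 PL?T → r0=0x0e
[7] flags=1010 → (cmp)
[8] flags=1010 LS?F → skip
[9] flags=1010 CS?T → r2=0xeb

VAL = 0x0e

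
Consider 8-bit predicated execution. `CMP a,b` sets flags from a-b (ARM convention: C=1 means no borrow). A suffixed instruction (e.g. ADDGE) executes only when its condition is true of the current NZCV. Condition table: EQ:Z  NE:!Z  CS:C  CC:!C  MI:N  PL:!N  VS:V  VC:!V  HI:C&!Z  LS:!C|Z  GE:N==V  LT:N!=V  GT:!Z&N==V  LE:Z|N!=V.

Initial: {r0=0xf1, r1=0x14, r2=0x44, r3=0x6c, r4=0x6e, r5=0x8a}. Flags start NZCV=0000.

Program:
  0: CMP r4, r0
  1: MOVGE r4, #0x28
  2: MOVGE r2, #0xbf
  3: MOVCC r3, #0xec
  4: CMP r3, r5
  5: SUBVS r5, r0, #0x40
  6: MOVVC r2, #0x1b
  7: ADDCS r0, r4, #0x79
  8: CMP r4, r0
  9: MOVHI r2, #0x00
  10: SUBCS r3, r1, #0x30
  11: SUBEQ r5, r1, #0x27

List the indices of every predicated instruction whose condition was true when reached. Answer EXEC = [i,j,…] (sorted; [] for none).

0: ✓ CMP  NZCV=0000
1: ✓ MOVGE  r4←0x28
2: ✓ MOVGE  r2←0xbf
3: ✓ MOVCC  r3←0xec
4: ✓ CMP  NZCV=0010
5: · SUBVS
6: ✓ MOVVC  r2←0x1b
7: ✓ ADDCS  r0←0xa1
8: ✓ CMP  NZCV=1001
9: · MOVHI
10: · SUBCS
11: · SUBEQ

EXEC = [1,2,3,6,7]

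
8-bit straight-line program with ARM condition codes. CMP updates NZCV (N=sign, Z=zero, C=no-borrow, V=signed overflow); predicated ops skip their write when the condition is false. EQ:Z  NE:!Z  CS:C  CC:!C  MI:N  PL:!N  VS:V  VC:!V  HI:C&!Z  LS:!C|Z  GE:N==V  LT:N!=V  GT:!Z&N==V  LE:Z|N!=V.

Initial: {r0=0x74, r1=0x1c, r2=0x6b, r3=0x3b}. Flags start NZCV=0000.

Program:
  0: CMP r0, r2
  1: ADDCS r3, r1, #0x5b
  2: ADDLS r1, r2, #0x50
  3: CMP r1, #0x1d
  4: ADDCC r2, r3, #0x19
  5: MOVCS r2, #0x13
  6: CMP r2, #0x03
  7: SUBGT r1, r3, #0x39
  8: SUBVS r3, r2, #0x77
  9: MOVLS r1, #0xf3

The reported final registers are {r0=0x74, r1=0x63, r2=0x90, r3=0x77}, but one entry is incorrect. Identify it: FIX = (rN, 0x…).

[0] flags=0010 → (cmp)
[1] flags=0010 CS?T → r3=0x77
[2] flags=0010 LS?F → skip
[3] flags=1000 → (cmp)
[4] flags=1000 CC?T → r2=0x90
[5] flags=1000 CS?F → skip
[6] flags=1010 → (cmp)
[7] flags=1010 GT?F → skip
[8] flags=1010 VS?F → skip
[9] flags=1010 LS?F → skip

FIX = (r1, 0x1c)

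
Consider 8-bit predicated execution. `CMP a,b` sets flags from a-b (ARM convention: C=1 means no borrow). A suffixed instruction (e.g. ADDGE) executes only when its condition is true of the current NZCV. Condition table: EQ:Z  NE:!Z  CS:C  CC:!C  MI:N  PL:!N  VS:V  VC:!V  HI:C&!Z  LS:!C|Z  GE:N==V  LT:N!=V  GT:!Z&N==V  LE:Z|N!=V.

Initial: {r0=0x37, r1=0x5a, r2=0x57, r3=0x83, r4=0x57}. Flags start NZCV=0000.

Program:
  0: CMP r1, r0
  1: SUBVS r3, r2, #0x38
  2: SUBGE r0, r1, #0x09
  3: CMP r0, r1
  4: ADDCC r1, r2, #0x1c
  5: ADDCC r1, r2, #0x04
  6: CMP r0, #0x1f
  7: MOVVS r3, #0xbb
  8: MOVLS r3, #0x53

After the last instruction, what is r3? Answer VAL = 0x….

VAL = 0x83

0: ✓ CMP  NZCV=0010
1: · SUBVS
2: ✓ SUBGE  r0←0x51
3: ✓ CMP  NZCV=1000
4: ✓ ADDCC  r1←0x73
5: ✓ ADDCC  r1←0x5b
6: ✓ CMP  NZCV=0010
7: · MOVVS
8: · MOVLS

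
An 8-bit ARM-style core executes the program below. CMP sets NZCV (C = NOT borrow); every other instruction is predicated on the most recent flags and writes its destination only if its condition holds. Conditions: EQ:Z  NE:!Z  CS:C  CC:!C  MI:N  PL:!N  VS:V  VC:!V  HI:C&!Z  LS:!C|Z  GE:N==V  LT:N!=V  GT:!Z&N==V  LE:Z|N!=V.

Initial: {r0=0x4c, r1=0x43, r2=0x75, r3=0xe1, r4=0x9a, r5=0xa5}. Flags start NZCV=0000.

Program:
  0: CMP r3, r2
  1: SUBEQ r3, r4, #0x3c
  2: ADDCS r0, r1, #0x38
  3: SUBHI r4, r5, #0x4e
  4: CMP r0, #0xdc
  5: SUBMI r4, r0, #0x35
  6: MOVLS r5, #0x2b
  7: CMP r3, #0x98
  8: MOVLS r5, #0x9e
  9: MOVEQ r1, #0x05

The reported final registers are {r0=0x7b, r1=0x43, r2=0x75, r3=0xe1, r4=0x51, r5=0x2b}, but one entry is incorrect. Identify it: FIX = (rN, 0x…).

0: ✓ CMP  NZCV=0011
1: · SUBEQ
2: ✓ ADDCS  r0←0x7b
3: ✓ SUBHI  r4←0x57
4: ✓ CMP  NZCV=1001
5: ✓ SUBMI  r4←0x46
6: ✓ MOVLS  r5←0x2b
7: ✓ CMP  NZCV=0010
8: · MOVLS
9: · MOVEQ

FIX = (r4, 0x46)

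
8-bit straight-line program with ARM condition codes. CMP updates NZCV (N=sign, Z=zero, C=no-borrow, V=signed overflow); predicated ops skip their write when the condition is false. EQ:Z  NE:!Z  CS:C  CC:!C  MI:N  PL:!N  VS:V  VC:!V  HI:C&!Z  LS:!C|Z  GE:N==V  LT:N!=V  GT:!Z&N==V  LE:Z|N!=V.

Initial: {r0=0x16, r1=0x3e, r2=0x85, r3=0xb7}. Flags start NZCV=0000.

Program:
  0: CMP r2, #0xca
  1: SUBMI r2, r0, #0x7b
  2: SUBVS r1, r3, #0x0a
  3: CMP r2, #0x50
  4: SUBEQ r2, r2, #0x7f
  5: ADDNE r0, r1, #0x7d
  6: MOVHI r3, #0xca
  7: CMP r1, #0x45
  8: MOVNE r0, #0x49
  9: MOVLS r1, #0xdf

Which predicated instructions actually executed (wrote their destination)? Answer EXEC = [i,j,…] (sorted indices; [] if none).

[0] flags=1000 → (cmp)
[1] flags=1000 MI?T → r2=0x9b
[2] flags=1000 VS?F → skip
[3] flags=0011 → (cmp)
[4] flags=0011 EQ?F → skip
[5] flags=0011 NE?T → r0=0xbb
[6] flags=0011 HI?T → r3=0xca
[7] flags=1000 → (cmp)
[8] flags=1000 NE?T → r0=0x49
[9] flags=1000 LS?T → r1=0xdf

EXEC = [1,5,6,8,9]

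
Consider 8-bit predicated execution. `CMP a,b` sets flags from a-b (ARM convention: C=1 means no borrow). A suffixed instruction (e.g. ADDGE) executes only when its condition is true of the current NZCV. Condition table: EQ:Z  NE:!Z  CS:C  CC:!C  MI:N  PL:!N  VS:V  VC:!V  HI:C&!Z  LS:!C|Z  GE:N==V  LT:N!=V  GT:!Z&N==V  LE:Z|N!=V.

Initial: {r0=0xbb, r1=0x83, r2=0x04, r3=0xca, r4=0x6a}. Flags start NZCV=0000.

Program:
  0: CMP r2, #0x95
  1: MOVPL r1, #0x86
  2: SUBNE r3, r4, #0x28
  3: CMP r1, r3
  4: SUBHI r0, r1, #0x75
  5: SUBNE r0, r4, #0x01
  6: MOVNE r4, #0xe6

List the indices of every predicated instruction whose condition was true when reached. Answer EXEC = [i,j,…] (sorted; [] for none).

[0] flags=0000 → (cmp)
[1] flags=0000 PL?T → r1=0x86
[2] flags=0000 NE?T → r3=0x42
[3] flags=0011 → (cmp)
[4] flags=0011 HI?T → r0=0x11
[5] flags=0011 NE?T → r0=0x69
[6] flags=0011 NE?T → r4=0xe6

EXEC = [1,2,4,5,6]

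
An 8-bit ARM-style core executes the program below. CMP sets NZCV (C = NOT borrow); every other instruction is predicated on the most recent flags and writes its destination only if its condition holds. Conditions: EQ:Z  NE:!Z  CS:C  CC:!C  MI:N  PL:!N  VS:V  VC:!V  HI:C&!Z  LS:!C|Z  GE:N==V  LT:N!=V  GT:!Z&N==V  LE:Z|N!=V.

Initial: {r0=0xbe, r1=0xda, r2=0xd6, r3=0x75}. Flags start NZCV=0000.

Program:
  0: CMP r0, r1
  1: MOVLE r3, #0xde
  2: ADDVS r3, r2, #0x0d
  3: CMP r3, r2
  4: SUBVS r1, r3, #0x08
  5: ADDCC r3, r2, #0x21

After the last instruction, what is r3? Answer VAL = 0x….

[0] flags=1000 → (cmp)
[1] flags=1000 LE?T → r3=0xde
[2] flags=1000 VS?F → skip
[3] flags=0010 → (cmp)
[4] flags=0010 VS?F → skip
[5] flags=0010 CC?F → skip

VAL = 0xde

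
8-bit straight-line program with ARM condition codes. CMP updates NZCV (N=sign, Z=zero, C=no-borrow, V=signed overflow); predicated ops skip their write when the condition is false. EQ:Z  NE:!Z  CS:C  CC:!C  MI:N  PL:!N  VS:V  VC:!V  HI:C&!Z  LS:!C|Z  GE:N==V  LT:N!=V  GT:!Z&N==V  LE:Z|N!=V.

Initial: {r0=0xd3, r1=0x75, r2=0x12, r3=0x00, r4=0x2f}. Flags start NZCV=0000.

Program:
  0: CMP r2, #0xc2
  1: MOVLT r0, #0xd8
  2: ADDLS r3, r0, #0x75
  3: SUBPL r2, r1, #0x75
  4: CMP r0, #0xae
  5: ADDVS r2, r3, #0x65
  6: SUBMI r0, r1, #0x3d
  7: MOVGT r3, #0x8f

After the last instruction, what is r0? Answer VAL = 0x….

VAL = 0xd3

[0] flags=0000 → (cmp)
[1] flags=0000 LT?F → skip
[2] flags=0000 LS?T → r3=0x48
[3] flags=0000 PL?T → r2=0x00
[4] flags=0010 → (cmp)
[5] flags=0010 VS?F → skip
[6] flags=0010 MI?F → skip
[7] flags=0010 GT?T → r3=0x8f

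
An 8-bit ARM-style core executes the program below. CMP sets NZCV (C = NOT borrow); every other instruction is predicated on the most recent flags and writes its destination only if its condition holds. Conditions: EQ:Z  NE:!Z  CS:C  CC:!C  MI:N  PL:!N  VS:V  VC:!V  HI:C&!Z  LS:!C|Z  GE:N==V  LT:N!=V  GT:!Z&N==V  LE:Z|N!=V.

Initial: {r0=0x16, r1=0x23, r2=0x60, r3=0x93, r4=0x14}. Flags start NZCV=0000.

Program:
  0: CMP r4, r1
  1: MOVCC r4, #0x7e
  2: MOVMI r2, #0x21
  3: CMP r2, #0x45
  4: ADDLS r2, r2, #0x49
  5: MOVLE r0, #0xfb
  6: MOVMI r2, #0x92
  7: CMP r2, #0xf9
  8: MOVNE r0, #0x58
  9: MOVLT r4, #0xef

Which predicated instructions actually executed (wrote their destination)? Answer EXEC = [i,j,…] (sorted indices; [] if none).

EXEC = [1,2,4,5,6,8,9]

[0] flags=1000 → (cmp)
[1] flags=1000 CC?T → r4=0x7e
[2] flags=1000 MI?T → r2=0x21
[3] flags=1000 → (cmp)
[4] flags=1000 LS?T → r2=0x6a
[5] flags=1000 LE?T → r0=0xfb
[6] flags=1000 MI?T → r2=0x92
[7] flags=1000 → (cmp)
[8] flags=1000 NE?T → r0=0x58
[9] flags=1000 LT?T → r4=0xef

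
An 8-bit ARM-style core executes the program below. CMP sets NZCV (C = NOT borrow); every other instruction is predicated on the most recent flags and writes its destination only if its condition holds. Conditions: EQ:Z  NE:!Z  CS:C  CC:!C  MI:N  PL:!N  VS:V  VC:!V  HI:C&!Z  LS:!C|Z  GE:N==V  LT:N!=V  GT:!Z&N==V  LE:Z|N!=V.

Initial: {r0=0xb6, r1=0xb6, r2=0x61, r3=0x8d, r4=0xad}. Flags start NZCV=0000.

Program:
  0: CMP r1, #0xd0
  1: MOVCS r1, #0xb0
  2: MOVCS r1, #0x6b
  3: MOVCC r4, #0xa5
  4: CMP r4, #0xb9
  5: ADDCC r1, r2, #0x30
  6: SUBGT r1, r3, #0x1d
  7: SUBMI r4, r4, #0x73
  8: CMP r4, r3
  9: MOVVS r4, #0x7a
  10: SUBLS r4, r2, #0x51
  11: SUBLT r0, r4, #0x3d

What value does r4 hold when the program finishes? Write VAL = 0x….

VAL = 0x10

0: ✓ CMP  NZCV=1000
1: · MOVCS
2: · MOVCS
3: ✓ MOVCC  r4←0xa5
4: ✓ CMP  NZCV=1000
5: ✓ ADDCC  r1←0x91
6: · SUBGT
7: ✓ SUBMI  r4←0x32
8: ✓ CMP  NZCV=1001
9: ✓ MOVVS  r4←0x7a
10: ✓ SUBLS  r4←0x10
11: · SUBLT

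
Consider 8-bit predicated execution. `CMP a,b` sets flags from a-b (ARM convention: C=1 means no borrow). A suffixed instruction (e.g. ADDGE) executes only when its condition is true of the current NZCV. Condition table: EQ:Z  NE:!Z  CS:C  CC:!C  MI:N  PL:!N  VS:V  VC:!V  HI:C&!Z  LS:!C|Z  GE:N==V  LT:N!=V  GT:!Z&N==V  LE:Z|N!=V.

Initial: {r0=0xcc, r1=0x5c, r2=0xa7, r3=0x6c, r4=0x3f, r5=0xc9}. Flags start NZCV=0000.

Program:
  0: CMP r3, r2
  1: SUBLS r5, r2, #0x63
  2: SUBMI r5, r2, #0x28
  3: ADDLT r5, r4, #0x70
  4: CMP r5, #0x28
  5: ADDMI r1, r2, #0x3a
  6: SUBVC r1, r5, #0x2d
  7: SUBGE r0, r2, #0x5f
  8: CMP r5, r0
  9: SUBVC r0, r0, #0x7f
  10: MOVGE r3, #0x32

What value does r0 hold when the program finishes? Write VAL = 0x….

VAL = 0xc9

[0] flags=1001 → (cmp)
[1] flags=1001 LS?T → r5=0x44
[2] flags=1001 MI?T → r5=0x7f
[3] flags=1001 LT?F → skip
[4] flags=0010 → (cmp)
[5] flags=0010 MI?F → skip
[6] flags=0010 VC?T → r1=0x52
[7] flags=0010 GE?T → r0=0x48
[8] flags=0010 → (cmp)
[9] flags=0010 VC?T → r0=0xc9
[10] flags=0010 GE?T → r3=0x32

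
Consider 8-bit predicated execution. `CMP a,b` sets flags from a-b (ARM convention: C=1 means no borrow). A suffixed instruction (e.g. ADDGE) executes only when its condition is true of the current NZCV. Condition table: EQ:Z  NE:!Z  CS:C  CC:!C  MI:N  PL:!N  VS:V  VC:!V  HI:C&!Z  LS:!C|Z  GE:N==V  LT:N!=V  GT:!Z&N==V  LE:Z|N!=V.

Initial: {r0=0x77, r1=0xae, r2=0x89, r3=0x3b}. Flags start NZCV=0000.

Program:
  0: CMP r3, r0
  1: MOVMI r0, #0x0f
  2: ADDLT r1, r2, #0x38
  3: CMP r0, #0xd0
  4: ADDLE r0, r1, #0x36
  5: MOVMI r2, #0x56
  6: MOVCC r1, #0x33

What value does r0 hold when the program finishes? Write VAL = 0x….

[0] flags=1000 → (cmp)
[1] flags=1000 MI?T → r0=0x0f
[2] flags=1000 LT?T → r1=0xc1
[3] flags=0000 → (cmp)
[4] flags=0000 LE?F → skip
[5] flags=0000 MI?F → skip
[6] flags=0000 CC?T → r1=0x33

VAL = 0x0f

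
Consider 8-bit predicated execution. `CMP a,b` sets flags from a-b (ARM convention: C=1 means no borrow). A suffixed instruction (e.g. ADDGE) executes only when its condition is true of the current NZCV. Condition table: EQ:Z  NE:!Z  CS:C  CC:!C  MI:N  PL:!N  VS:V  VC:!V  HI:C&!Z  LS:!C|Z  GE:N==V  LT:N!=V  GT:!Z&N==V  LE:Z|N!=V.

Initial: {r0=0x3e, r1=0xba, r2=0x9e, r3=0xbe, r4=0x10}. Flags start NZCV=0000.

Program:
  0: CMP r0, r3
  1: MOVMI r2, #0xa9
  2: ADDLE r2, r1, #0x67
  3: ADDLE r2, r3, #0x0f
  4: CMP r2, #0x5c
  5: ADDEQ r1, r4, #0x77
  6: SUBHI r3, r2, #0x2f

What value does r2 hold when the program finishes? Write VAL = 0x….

0: ✓ CMP  NZCV=1001
1: ✓ MOVMI  r2←0xa9
2: · ADDLE
3: · ADDLE
4: ✓ CMP  NZCV=0011
5: · ADDEQ
6: ✓ SUBHI  r3←0x7a

VAL = 0xa9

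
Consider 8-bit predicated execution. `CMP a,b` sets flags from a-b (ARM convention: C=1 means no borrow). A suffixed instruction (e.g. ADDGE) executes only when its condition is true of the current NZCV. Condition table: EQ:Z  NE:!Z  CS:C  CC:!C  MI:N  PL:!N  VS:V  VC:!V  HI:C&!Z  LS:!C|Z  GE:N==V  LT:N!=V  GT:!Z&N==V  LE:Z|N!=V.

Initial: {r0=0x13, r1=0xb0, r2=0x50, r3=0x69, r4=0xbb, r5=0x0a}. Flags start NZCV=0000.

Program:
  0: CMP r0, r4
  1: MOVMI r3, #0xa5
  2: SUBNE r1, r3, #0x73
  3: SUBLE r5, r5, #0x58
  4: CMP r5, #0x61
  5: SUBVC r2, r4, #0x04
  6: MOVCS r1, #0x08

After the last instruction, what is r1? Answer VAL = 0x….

[0] flags=0000 → (cmp)
[1] flags=0000 MI?F → skip
[2] flags=0000 NE?T → r1=0xf6
[3] flags=0000 LE?F → skip
[4] flags=1000 → (cmp)
[5] flags=1000 VC?T → r2=0xb7
[6] flags=1000 CS?F → skip

VAL = 0xf6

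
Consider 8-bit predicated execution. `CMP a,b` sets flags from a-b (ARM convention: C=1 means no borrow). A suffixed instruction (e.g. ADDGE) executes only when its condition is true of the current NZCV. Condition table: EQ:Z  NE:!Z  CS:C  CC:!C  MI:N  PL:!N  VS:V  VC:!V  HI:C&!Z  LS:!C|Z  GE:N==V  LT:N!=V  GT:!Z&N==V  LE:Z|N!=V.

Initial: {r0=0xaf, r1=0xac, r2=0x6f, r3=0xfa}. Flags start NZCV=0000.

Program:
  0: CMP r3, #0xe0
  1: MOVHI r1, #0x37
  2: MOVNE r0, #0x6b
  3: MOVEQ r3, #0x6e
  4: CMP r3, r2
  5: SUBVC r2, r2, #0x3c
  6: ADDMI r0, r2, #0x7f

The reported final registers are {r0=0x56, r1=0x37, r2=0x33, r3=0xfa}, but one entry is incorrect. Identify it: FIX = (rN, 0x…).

[0] flags=0010 → (cmp)
[1] flags=0010 HI?T → r1=0x37
[2] flags=0010 NE?T → r0=0x6b
[3] flags=0010 EQ?F → skip
[4] flags=1010 → (cmp)
[5] flags=1010 VC?T → r2=0x33
[6] flags=1010 MI?T → r0=0xb2

FIX = (r0, 0xb2)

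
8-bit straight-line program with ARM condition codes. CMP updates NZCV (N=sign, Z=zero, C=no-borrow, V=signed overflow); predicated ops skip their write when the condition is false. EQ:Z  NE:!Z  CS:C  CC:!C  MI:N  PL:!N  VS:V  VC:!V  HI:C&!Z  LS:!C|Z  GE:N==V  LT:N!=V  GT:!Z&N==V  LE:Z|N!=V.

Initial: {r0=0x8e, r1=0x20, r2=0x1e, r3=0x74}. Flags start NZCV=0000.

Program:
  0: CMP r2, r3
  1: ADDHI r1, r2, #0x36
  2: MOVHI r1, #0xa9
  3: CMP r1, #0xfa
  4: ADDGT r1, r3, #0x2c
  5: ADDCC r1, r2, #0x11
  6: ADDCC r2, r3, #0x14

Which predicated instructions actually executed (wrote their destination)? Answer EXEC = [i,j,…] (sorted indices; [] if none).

0: ✓ CMP  NZCV=1000
1: · ADDHI
2: · MOVHI
3: ✓ CMP  NZCV=0000
4: ✓ ADDGT  r1←0xa0
5: ✓ ADDCC  r1←0x2f
6: ✓ ADDCC  r2←0x88

EXEC = [4,5,6]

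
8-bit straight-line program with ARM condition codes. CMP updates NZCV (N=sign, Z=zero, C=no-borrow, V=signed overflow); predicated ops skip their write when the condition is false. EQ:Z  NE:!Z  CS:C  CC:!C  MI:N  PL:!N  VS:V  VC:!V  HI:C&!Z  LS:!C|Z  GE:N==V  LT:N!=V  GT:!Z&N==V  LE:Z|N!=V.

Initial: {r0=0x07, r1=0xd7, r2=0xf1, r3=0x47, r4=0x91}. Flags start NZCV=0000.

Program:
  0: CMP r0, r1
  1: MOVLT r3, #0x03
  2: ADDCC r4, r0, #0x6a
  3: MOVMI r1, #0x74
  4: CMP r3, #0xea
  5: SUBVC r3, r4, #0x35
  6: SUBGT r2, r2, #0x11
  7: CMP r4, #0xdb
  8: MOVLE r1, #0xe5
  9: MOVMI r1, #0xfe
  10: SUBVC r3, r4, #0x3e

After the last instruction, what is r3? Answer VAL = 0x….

[0] flags=0000 → (cmp)
[1] flags=0000 LT?F → skip
[2] flags=0000 CC?T → r4=0x71
[3] flags=0000 MI?F → skip
[4] flags=0000 → (cmp)
[5] flags=0000 VC?T → r3=0x3c
[6] flags=0000 GT?T → r2=0xe0
[7] flags=1001 → (cmp)
[8] flags=1001 LE?F → skip
[9] flags=1001 MI?T → r1=0xfe
[10] flags=1001 VC?F → skip

VAL = 0x3c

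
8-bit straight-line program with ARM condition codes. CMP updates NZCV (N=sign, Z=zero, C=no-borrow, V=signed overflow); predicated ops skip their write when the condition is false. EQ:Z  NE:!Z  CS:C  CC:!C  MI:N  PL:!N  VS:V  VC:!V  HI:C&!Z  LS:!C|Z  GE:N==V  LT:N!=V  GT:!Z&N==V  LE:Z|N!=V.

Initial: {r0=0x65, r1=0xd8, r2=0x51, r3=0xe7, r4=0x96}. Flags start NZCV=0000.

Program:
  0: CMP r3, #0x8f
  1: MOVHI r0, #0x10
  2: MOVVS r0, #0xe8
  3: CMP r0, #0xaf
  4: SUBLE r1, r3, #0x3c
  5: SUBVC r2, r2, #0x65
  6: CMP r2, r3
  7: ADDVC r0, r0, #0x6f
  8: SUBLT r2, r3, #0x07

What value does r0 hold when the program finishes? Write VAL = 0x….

[0] flags=0010 → (cmp)
[1] flags=0010 HI?T → r0=0x10
[2] flags=0010 VS?F → skip
[3] flags=0000 → (cmp)
[4] flags=0000 LE?F → skip
[5] flags=0000 VC?T → r2=0xec
[6] flags=0010 → (cmp)
[7] flags=0010 VC?T → r0=0x7f
[8] flags=0010 LT?F → skip

VAL = 0x7f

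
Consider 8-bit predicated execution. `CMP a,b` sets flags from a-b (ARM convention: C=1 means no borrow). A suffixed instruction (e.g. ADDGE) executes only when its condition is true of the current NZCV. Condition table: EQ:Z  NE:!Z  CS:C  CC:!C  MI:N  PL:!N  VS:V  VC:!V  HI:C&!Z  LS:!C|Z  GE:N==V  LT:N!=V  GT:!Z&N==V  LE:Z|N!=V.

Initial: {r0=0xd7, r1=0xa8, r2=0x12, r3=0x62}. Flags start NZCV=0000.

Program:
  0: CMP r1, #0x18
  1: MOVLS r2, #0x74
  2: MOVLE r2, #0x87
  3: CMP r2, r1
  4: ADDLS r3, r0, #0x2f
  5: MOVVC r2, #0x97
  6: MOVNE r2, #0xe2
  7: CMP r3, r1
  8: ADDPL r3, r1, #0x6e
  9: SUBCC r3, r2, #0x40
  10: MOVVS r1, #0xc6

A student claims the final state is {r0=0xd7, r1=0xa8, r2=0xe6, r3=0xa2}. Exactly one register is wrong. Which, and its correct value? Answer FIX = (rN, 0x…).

0: ✓ CMP  NZCV=1010
1: · MOVLS
2: ✓ MOVLE  r2←0x87
3: ✓ CMP  NZCV=1000
4: ✓ ADDLS  r3←0x06
5: ✓ MOVVC  r2←0x97
6: ✓ MOVNE  r2←0xe2
7: ✓ CMP  NZCV=0000
8: ✓ ADDPL  r3←0x16
9: ✓ SUBCC  r3←0xa2
10: · MOVVS

FIX = (r2, 0xe2)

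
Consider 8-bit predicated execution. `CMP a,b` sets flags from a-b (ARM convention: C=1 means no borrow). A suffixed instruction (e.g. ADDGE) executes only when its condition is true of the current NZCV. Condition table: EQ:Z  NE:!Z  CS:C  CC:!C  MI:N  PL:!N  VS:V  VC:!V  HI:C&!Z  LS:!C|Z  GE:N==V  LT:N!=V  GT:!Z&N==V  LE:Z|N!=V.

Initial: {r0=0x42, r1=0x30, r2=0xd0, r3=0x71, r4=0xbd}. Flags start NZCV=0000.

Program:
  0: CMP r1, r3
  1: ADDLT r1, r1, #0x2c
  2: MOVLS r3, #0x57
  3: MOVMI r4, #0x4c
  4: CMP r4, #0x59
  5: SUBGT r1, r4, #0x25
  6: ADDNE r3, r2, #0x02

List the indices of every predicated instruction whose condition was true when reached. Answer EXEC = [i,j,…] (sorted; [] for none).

EXEC = [1,2,3,6]

[0] flags=1000 → (cmp)
[1] flags=1000 LT?T → r1=0x5c
[2] flags=1000 LS?T → r3=0x57
[3] flags=1000 MI?T → r4=0x4c
[4] flags=1000 → (cmp)
[5] flags=1000 GT?F → skip
[6] flags=1000 NE?T → r3=0xd2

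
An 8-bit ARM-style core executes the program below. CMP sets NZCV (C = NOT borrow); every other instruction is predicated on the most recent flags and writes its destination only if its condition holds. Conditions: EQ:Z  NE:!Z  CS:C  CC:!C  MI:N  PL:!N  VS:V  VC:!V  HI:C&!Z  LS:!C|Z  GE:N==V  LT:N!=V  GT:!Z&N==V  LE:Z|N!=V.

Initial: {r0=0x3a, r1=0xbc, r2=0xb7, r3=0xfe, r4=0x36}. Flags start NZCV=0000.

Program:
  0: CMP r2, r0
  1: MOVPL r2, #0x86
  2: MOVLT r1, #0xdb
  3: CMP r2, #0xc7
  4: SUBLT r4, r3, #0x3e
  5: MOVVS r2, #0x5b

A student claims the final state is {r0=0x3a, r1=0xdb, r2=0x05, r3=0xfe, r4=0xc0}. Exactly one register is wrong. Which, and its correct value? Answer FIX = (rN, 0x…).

FIX = (r2, 0x86)

0: ✓ CMP  NZCV=0011
1: ✓ MOVPL  r2←0x86
2: ✓ MOVLT  r1←0xdb
3: ✓ CMP  NZCV=1000
4: ✓ SUBLT  r4←0xc0
5: · MOVVS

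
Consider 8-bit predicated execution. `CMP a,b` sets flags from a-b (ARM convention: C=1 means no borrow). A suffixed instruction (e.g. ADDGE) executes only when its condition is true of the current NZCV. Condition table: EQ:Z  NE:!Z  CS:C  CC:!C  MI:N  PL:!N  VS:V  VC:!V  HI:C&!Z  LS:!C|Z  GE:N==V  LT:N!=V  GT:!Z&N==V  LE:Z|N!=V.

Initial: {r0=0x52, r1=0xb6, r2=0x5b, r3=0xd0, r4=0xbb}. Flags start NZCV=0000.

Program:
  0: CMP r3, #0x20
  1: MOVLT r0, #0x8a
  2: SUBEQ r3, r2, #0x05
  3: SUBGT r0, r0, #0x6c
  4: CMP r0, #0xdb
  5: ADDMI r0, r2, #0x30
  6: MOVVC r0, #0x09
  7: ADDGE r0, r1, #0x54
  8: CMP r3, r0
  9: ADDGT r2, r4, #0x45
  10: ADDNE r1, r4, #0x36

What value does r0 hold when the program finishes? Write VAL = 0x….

VAL = 0x09

[0] flags=1010 → (cmp)
[1] flags=1010 LT?T → r0=0x8a
[2] flags=1010 EQ?F → skip
[3] flags=1010 GT?F → skip
[4] flags=1000 → (cmp)
[5] flags=1000 MI?T → r0=0x8b
[6] flags=1000 VC?T → r0=0x09
[7] flags=1000 GE?F → skip
[8] flags=1010 → (cmp)
[9] flags=1010 GT?F → skip
[10] flags=1010 NE?T → r1=0xf1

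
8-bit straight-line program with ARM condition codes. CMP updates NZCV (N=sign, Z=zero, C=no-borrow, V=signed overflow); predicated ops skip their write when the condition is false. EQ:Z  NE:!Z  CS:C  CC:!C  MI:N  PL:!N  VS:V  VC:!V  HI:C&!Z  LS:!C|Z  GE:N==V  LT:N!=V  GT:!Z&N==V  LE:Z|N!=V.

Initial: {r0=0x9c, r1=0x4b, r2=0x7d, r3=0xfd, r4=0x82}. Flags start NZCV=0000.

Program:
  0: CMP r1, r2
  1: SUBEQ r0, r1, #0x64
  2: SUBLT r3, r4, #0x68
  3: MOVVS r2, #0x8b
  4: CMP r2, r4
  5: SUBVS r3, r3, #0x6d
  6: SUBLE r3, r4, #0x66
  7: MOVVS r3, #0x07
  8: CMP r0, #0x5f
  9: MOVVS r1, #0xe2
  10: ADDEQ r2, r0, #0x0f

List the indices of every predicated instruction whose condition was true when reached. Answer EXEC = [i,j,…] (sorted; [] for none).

EXEC = [2,5,7,9]

[0] flags=1000 → (cmp)
[1] flags=1000 EQ?F → skip
[2] flags=1000 LT?T → r3=0x1a
[3] flags=1000 VS?F → skip
[4] flags=1001 → (cmp)
[5] flags=1001 VS?T → r3=0xad
[6] flags=1001 LE?F → skip
[7] flags=1001 VS?T → r3=0x07
[8] flags=0011 → (cmp)
[9] flags=0011 VS?T → r1=0xe2
[10] flags=0011 EQ?F → skip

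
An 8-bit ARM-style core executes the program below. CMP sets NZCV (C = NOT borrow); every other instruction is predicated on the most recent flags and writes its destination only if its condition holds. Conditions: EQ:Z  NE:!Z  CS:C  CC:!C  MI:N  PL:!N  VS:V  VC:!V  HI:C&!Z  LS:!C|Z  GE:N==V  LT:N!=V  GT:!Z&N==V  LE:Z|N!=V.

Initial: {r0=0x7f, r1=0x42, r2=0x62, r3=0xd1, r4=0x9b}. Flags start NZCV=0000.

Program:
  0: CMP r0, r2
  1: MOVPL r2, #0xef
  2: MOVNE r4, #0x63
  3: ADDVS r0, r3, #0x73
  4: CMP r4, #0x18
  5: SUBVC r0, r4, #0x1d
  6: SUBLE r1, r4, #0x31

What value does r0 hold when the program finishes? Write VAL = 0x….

[0] flags=0010 → (cmp)
[1] flags=0010 PL?T → r2=0xef
[2] flags=0010 NE?T → r4=0x63
[3] flags=0010 VS?F → skip
[4] flags=0010 → (cmp)
[5] flags=0010 VC?T → r0=0x46
[6] flags=0010 LE?F → skip

VAL = 0x46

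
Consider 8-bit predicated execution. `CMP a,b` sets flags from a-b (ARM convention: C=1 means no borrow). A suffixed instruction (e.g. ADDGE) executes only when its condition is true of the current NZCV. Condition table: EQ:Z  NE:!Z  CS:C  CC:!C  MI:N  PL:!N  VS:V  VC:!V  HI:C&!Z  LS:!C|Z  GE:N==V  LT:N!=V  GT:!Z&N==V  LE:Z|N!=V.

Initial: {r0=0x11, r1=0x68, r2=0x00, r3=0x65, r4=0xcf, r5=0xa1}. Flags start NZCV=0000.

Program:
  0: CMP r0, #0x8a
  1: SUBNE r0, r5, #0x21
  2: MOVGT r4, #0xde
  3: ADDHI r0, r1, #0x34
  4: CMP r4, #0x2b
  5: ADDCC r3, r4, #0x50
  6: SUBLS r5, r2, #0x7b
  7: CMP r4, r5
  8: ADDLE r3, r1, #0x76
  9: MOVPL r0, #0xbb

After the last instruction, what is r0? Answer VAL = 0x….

[0] flags=1001 → (cmp)
[1] flags=1001 NE?T → r0=0x80
[2] flags=1001 GT?T → r4=0xde
[3] flags=1001 HI?F → skip
[4] flags=1010 → (cmp)
[5] flags=1010 CC?F → skip
[6] flags=1010 LS?F → skip
[7] flags=0010 → (cmp)
[8] flags=0010 LE?F → skip
[9] flags=0010 PL?T → r0=0xbb

VAL = 0xbb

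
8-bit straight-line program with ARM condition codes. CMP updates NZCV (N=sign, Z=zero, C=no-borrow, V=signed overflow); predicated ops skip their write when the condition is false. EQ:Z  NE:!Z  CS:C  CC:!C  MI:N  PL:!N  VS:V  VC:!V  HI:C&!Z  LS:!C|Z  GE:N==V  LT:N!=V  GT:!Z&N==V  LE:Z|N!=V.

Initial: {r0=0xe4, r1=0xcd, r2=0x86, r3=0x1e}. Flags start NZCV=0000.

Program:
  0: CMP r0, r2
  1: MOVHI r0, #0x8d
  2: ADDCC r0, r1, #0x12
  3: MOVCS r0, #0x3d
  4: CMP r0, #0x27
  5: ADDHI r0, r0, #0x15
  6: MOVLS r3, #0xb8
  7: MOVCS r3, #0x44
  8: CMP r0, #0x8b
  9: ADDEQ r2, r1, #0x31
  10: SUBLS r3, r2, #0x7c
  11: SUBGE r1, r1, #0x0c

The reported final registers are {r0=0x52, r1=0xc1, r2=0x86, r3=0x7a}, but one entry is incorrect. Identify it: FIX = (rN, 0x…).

FIX = (r3, 0x0a)

0: ✓ CMP  NZCV=0010
1: ✓ MOVHI  r0←0x8d
2: · ADDCC
3: ✓ MOVCS  r0←0x3d
4: ✓ CMP  NZCV=0010
5: ✓ ADDHI  r0←0x52
6: · MOVLS
7: ✓ MOVCS  r3←0x44
8: ✓ CMP  NZCV=1001
9: · ADDEQ
10: ✓ SUBLS  r3←0x0a
11: ✓ SUBGE  r1←0xc1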